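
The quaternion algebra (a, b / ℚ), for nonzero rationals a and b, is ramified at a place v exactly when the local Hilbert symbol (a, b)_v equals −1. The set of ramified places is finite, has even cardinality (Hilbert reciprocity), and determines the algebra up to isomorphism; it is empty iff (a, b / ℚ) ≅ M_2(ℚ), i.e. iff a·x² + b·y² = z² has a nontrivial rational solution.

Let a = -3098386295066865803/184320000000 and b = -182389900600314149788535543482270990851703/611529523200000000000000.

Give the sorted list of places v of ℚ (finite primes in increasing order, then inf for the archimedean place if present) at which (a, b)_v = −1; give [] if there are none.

[23, inf]

(a, b) ≡ (-72407335, -131054) mod (ℚ^×)²; places V = {2, 3, 5, 7, 11, 13, 17, 23, 37, ∞}.
(a,b)_13: α=5, u≡1; β=8, v≡12 (mod 13); (1|13)=+1, (12|13)=+1; sign (−1)^0·+1^8·+1^5 = +1.
(a,b)_7: α=3, u≡2; β=9, v≡5 (mod 7); (2|7)=+1, (5|7)=-1; sign (−1)^1·+1^9·-1^3 = +1.
(a,b)_37: α=1, u≡28; β=3, v≡34 (mod 37); (28|37)=+1, (34|37)=+1; sign (−1)^0·+1^3·+1^1 = +1.
(a,b)_3: α=-2, u≡2; β=-6, v≡1 (mod 3); (2|3)=-1, (1|3)=+1; sign (−1)^0·-1^-6·+1^-2 = +1.
(a,b)_23: α=3, u≡4; β=7, v≡1 (mod 23); (4|23)=+1, (1|23)=+1; sign (−1)^1·+1^7·+1^3 = -1.
(a,b)_2: α=-18, β=-37; u≡1, v≡1 (mod 8); ε(u)ε(v)=0·0, αω(v)=-18·0, βω(u)=-37·0; sum ≡ 0  ⇒  +1.
(a,b)_∞: sgn(-72407335)=−, sgn(-131054)=−, so -1.
(a,b)_5: α=-7, u≡2; β=-14, v≡4 (mod 5); (2|5)=-1, (4|5)=+1; sign (−1)^0·-1^-14·+1^-7 = +1.
(a,b)_11: α=1, u≡3; β=3, v≡10 (mod 11); (3|11)=+1, (10|11)=-1; sign (−1)^1·+1^3·-1^1 = +1.
(a,b)_17: α=3, u≡3; β=6, v≡8 (mod 17); (3|17)=-1, (8|17)=+1; sign (−1)^0·-1^6·+1^3 = +1.
(-72407335, -131054 / ℚ) ramifies at {23, ∞}: a division algebra.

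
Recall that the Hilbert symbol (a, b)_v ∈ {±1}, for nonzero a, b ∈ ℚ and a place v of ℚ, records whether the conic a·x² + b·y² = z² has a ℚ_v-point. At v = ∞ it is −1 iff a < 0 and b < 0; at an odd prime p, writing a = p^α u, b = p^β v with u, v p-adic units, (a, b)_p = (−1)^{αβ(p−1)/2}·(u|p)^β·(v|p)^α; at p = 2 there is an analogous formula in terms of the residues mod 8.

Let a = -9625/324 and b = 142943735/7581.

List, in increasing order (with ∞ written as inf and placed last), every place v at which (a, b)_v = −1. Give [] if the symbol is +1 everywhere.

Mod squares: a ≡ -385, b ≡ 19635. Check v ∈ {∞, 2, 3, 5, 7, 11, 17, 19, 23}.
v=5: a=5^3·(≡2), b=5^1·(≡2) mod 5; (2|5)=-1, (2|5)=-1; (−1)^{3·1·2}·(-1)^1·(-1)^3 = +1.
v=∞: -385 < 0 and 19635 > 0  ⇒  (a,b)_∞ = +1.
v=19: a=19^0·(≡8), b=19^-2·(≡14) mod 19; (8|19)=-1, (14|19)=-1; (−1)^{0·-2·9}·(-1)^-2·(-1)^0 = +1.
v=3: a=3^-4·(≡2), b=3^-1·(≡2) mod 3; (2|3)=-1, (2|3)=-1; (−1)^{-4·-1·1}·(-1)^-1·(-1)^-4 = -1.
v=23: a=23^0·(≡6), b=23^2·(≡9) mod 23; (6|23)=+1, (9|23)=+1; (−1)^{0·2·11}·(+1)^2·(+1)^0 = +1.
v=17: a=17^0·(≡14), b=17^3·(≡9) mod 17; (14|17)=-1, (9|17)=+1; (−1)^{0·3·8}·(-1)^3·(+1)^0 = -1.
v=11: a=11^1·(≡1), b=11^1·(≡1) mod 11; (1|11)=+1, (1|11)=+1; (−1)^{1·1·5}·(+1)^1·(+1)^1 = -1.
v=2: v_2(a)=-2, v_2(b)=0; units ≡ 7, 3 (mod 8); ε·ε+αω+βω = 1·1+-2·1+0·0 ≡ 1  ⇒  (a,b)_2 = -1.
v=7: a=7^1·(≡2), b=7^-1·(≡5) mod 7; (2|7)=+1, (5|7)=-1; (−1)^{1·-1·3}·(+1)^-1·(-1)^1 = +1.
|Ram(-385, 19635)| = 4, even; anisotropic at {2, 3, 11, 17}.

[2, 3, 11, 17]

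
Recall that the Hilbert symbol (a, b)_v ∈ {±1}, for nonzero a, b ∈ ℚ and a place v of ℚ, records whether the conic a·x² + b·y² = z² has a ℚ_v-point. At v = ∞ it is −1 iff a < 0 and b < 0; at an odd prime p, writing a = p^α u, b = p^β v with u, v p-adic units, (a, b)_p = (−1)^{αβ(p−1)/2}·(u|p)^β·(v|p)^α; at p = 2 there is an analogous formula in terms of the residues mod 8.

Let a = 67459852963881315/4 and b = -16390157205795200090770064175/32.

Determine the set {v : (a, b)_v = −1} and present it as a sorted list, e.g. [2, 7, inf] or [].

(a, b) ≡ (193715, -18734) mod (ℚ^×)²; places V = {2, 3, 5, 7, 17, 19, 29, 43, 53, ∞}.
(a,b)_17: α=3, u≡14; β=5, v≡14 (mod 17); (14|17)=-1, (14|17)=-1; sign (−1)^0·-1^5·-1^3 = +1.
(a,b)_7: α=2, u≡4; β=0, v≡3 (mod 7); (4|7)=+1, (3|7)=-1; sign (−1)^0·+1^0·-1^2 = +1.
(a,b)_2: α=-2, β=-5; u≡3, v≡1 (mod 8); ε(u)ε(v)=1·0, αω(v)=-2·0, βω(u)=-5·1; sum ≡ 1  ⇒  -1.
(a,b)_5: α=1, u≡2; β=2, v≡4 (mod 5); (2|5)=-1, (4|5)=+1; sign (−1)^0·-1^2·+1^1 = +1.
(a,b)_43: α=1, u≡20; β=2, v≡9 (mod 43); (20|43)=-1, (9|43)=+1; sign (−1)^0·-1^2·+1^1 = +1.
(a,b)_53: α=1, u≡5; β=2, v≡38 (mod 53); (5|53)=-1, (38|53)=+1; sign (−1)^0·-1^2·+1^1 = +1.
(a,b)_∞: sgn(193715)=+, sgn(-18734)=−, so +1.
(a,b)_3: α=4, u≡2; β=12, v≡1 (mod 3); (2|3)=-1, (1|3)=+1; sign (−1)^0·-1^12·+1^4 = +1.
(a,b)_29: α=2, u≡22; β=3, v≡12 (mod 29); (22|29)=+1, (12|29)=-1; sign (−1)^0·+1^3·-1^2 = +1.
(a,b)_19: α=2, u≡14; β=3, v≡13 (mod 19); (14|19)=-1, (13|19)=-1; sign (−1)^0·-1^3·-1^2 = -1.
Ram(193715, -18734) = {2, 19}; no ℚ_2-point on the conic.

[2, 19]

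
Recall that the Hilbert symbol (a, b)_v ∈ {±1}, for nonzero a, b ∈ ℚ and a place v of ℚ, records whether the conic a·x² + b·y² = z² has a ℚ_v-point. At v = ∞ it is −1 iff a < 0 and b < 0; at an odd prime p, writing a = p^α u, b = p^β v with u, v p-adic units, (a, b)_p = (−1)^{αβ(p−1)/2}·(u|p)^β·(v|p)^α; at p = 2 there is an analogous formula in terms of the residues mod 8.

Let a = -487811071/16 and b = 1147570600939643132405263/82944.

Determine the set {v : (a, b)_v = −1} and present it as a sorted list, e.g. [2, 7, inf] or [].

[11, 41]

(a, b) ≡ (-290191, 16687) mod (ℚ^×)²; places V = {2, 3, 11, 17, 23, 31, 37, 41, ∞}.
(a,b)_3: α=0, u≡2; β=-4, v≡1 (mod 3); (2|3)=-1, (1|3)=+1; sign (−1)^0·-1^-4·+1^0 = +1.
(a,b)_∞: sgn(-290191)=−, sgn(16687)=+, so +1.
(a,b)_17: α=0, u≡15; β=2, v≡6 (mod 17); (15|17)=+1, (6|17)=-1; sign (−1)^0·+1^2·-1^0 = +1.
(a,b)_31: α=1, u≡14; β=2, v≡20 (mod 31); (14|31)=+1, (20|31)=+1; sign (−1)^0·+1^2·+1^1 = +1.
(a,b)_41: α=2, u≡3; β=5, v≡34 (mod 41); (3|41)=-1, (34|41)=-1; sign (−1)^0·-1^5·-1^2 = -1.
(a,b)_37: α=1, u≡1; β=3, v≡26 (mod 37); (1|37)=+1, (26|37)=+1; sign (−1)^0·+1^3·+1^1 = +1.
(a,b)_11: α=1, u≡10; β=3, v≡6 (mod 11); (10|11)=-1, (6|11)=-1; sign (−1)^1·-1^3·-1^1 = -1.
(a,b)_23: α=1, u≡7; β=2, v≡4 (mod 23); (7|23)=-1, (4|23)=+1; sign (−1)^0·-1^2·+1^1 = +1.
(a,b)_2: α=-4, β=-10; u≡1, v≡7 (mod 8); ε(u)ε(v)=0·1, αω(v)=-4·0, βω(u)=-10·0; sum ≡ 0  ⇒  +1.
(-290191, 16687 / ℚ) ramifies at {11, 41}: a division algebra.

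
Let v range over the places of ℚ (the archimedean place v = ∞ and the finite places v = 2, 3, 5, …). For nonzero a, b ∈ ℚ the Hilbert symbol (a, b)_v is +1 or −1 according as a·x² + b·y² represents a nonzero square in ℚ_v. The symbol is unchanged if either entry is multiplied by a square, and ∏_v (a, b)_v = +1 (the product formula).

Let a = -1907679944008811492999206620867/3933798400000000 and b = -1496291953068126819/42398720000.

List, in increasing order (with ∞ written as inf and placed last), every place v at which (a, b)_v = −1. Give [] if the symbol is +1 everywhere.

Mod squares: a ≡ -13547, b ≡ -1798. Check v ∈ {∞, 2, 3, 5, 7, 11, 13, 19, 23, 29, 31, 41}.
v=3: a=3^8·(≡1), b=3^4·(≡2) mod 3; (1|3)=+1, (2|3)=-1; (−1)^{8·4·1}·(+1)^4·(-1)^8 = +1.
v=2: v_2(a)=-22, v_2(b)=-13; units ≡ 5, 5 (mod 8); ε·ε+αω+βω = 0·0+-22·1+-13·1 ≡ 1  ⇒  (a,b)_2 = -1.
v=5: a=5^-8·(≡2), b=5^-4·(≡3) mod 5; (2|5)=-1, (3|5)=-1; (−1)^{-8·-4·2}·(-1)^-4·(-1)^-8 = +1.
v=13: a=13^2·(≡12), b=13^-2·(≡12) mod 13; (12|13)=+1, (12|13)=+1; (−1)^{2·-2·6}·(+1)^-2·(+1)^2 = +1.
v=7: a=7^-4·(≡5), b=7^-2·(≡1) mod 7; (5|7)=-1, (1|7)=+1; (−1)^{-4·-2·3}·(-1)^-2·(+1)^-4 = +1.
v=11: a=11^0·(≡1), b=11^2·(≡7) mod 11; (1|11)=+1, (7|11)=-1; (−1)^{0·2·5}·(+1)^2·(-1)^0 = +1.
v=23: a=23^7·(≡12), b=23^4·(≡11) mod 23; (12|23)=+1, (11|23)=-1; (−1)^{7·4·11}·(+1)^4·(-1)^7 = -1.
v=19: a=19^3·(≡17), b=19^2·(≡5) mod 19; (17|19)=+1, (5|19)=+1; (−1)^{3·2·9}·(+1)^2·(+1)^3 = +1.
v=29: a=29^2·(≡7), b=29^1·(≡24) mod 29; (7|29)=+1, (24|29)=+1; (−1)^{2·1·14}·(+1)^1·(+1)^2 = +1.
v=41: a=41^4·(≡34), b=41^2·(≡15) mod 41; (34|41)=-1, (15|41)=-1; (−1)^{4·2·20}·(-1)^2·(-1)^4 = +1.
v=∞: -13547 < 0 and -1798 < 0  ⇒  (a,b)_∞ = -1.
v=31: a=31^1·(≡1), b=31^1·(≡4) mod 31; (1|31)=+1, (4|31)=+1; (−1)^{1·1·15}·(+1)^1·(+1)^1 = -1.
|Ram(-13547, -1798)| = 4, even; anisotropic at {2, 23, 31, ∞}.

[2, 23, 31, inf]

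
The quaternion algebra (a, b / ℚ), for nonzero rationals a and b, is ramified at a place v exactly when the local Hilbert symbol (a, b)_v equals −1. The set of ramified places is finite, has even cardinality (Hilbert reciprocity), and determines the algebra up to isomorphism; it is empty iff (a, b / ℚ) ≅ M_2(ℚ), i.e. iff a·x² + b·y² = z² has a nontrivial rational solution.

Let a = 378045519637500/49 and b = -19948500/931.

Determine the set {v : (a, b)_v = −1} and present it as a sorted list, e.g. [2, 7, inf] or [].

Mod squares: a ≡ 95, b ≡ -421135. Check v ∈ {∞, 2, 3, 5, 7, 11, 13, 19, 31}.
v=∞: 95 > 0 and -421135 < 0  ⇒  (a,b)_∞ = +1.
v=7: a=7^-2·(≡1), b=7^-2·(≡6) mod 7; (1|7)=+1, (6|7)=-1; (−1)^{-2·-2·3}·(+1)^-2·(-1)^-2 = +1.
v=3: a=3^4·(≡2), b=3^2·(≡2) mod 3; (2|3)=-1, (2|3)=-1; (−1)^{4·2·1}·(-1)^2·(-1)^4 = +1.
v=19: a=19^1·(≡7), b=19^-1·(≡12) mod 19; (7|19)=+1, (12|19)=-1; (−1)^{1·-1·9}·(+1)^-1·(-1)^1 = +1.
v=2: v_2(a)=2, v_2(b)=2; units ≡ 7, 1 (mod 8); ε·ε+αω+βω = 1·0+2·0+2·0 ≡ 0  ⇒  (a,b)_2 = +1.
v=13: a=13^2·(≡12), b=13^1·(≡9) mod 13; (12|13)=+1, (9|13)=+1; (−1)^{2·1·6}·(+1)^1·(+1)^2 = +1.
v=31: a=31^2·(≡4), b=31^1·(≡29) mod 31; (4|31)=+1, (29|31)=-1; (−1)^{2·1·15}·(+1)^1·(-1)^2 = +1.
v=11: a=11^2·(≡7), b=11^1·(≡10) mod 11; (7|11)=-1, (10|11)=-1; (−1)^{2·1·5}·(-1)^1·(-1)^2 = -1.
v=5: a=5^5·(≡1), b=5^3·(≡2) mod 5; (1|5)=+1, (2|5)=-1; (−1)^{5·3·2}·(+1)^3·(-1)^5 = -1.
|Ram(95, -421135)| = 2, even; anisotropic at {5, 11}.

[5, 11]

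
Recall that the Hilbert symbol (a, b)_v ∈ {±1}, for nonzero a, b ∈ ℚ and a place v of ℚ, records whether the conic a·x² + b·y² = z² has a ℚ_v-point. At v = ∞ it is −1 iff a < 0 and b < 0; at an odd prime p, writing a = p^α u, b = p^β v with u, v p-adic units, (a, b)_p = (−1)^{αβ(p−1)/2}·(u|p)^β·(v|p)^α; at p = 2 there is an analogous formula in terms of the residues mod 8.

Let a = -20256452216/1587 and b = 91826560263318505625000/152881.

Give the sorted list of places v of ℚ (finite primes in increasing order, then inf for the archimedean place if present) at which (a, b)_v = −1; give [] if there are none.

Mod squares: a ≡ -42, b ≡ 10010. Check v ∈ {∞, 2, 3, 5, 7, 11, 13, 17, 19, 23}.
v=∞: -42 < 0 and 10010 > 0  ⇒  (a,b)_∞ = +1.
v=3: a=3^-1·(≡1), b=3^0·(≡2) mod 3; (1|3)=+1, (2|3)=-1; (−1)^{-1·0·1}·(+1)^0·(-1)^-1 = -1.
v=13: a=13^2·(≡12), b=13^5·(≡12) mod 13; (12|13)=+1, (12|13)=+1; (−1)^{2·5·6}·(+1)^5·(+1)^2 = +1.
v=2: v_2(a)=3, v_2(b)=3; units ≡ 3, 5 (mod 8); ε·ε+αω+βω = 1·0+3·1+3·1 ≡ 0  ⇒  (a,b)_2 = +1.
v=19: a=19^2·(≡15), b=19^2·(≡6) mod 19; (15|19)=-1, (6|19)=+1; (−1)^{2·2·9}·(-1)^2·(+1)^2 = +1.
v=11: a=11^2·(≡6), b=11^3·(≡8) mod 11; (6|11)=-1, (8|11)=-1; (−1)^{2·3·5}·(-1)^3·(-1)^2 = -1.
v=23: a=23^-2·(≡2), b=23^-2·(≡15) mod 23; (2|23)=+1, (15|23)=-1; (−1)^{-2·-2·11}·(+1)^-2·(-1)^-2 = +1.
v=5: a=5^0·(≡2), b=5^7·(≡2) mod 5; (2|5)=-1, (2|5)=-1; (−1)^{0·7·2}·(-1)^7·(-1)^0 = -1.
v=7: a=7^3·(≡4), b=7^7·(≡1) mod 7; (4|7)=+1, (1|7)=+1; (−1)^{3·7·3}·(+1)^7·(+1)^3 = -1.
v=17: a=17^0·(≡15), b=17^-2·(≡3) mod 17; (15|17)=+1, (3|17)=-1; (−1)^{0·-2·8}·(+1)^-2·(-1)^0 = +1.
|Ram(-42, 10010)| = 4, even; anisotropic at {3, 5, 7, 11}.

[3, 5, 7, 11]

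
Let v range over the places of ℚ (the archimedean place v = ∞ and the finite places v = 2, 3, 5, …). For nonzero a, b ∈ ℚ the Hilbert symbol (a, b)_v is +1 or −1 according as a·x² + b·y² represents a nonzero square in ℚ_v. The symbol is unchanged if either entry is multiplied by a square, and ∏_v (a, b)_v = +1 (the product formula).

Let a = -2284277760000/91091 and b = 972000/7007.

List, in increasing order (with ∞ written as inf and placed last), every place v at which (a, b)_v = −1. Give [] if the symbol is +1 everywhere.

Mod squares: a ≡ -374, b ≡ 4290. Check v ∈ {∞, 2, 3, 5, 7, 11, 13, 17}.
v=17: a=17^1·(≡3), b=17^0·(≡14) mod 17; (3|17)=-1, (14|17)=-1; (−1)^{1·0·8}·(-1)^0·(-1)^1 = -1.
v=∞: -374 < 0 and 4290 > 0  ⇒  (a,b)_∞ = +1.
v=5: a=5^4·(≡4), b=5^3·(≡3) mod 5; (4|5)=+1, (3|5)=-1; (−1)^{4·3·2}·(+1)^3·(-1)^4 = +1.
v=2: v_2(a)=15, v_2(b)=5; units ≡ 5, 1 (mod 8); ε·ε+αω+βω = 0·0+15·0+5·1 ≡ 1  ⇒  (a,b)_2 = -1.
v=3: a=3^8·(≡1), b=3^5·(≡2) mod 3; (1|3)=+1, (2|3)=-1; (−1)^{8·5·1}·(+1)^5·(-1)^8 = +1.
v=13: a=13^-2·(≡4), b=13^-1·(≡7) mod 13; (4|13)=+1, (7|13)=-1; (−1)^{-2·-1·6}·(+1)^-1·(-1)^-2 = +1.
v=11: a=11^-1·(≡8), b=11^-1·(≡4) mod 11; (8|11)=-1, (4|11)=+1; (−1)^{-1·-1·5}·(-1)^-1·(+1)^-1 = +1.
v=7: a=7^-2·(≡4), b=7^-2·(≡5) mod 7; (4|7)=+1, (5|7)=-1; (−1)^{-2·-2·3}·(+1)^-2·(-1)^-2 = +1.
Ram(-374, 4290) = {2, 17}; no ℚ_2-point on the conic.

[2, 17]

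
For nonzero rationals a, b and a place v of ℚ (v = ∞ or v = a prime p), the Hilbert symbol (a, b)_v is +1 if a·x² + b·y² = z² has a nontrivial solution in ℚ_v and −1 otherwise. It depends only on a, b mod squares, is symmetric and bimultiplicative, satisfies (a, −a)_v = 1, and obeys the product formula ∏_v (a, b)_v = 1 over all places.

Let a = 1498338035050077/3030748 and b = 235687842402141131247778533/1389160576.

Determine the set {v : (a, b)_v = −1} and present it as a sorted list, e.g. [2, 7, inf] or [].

[2, 7, 11, 17, 19, 37]

(a, b) ≡ (1471379, 8602) mod (ℚ^×)²; places V = {2, 3, 7, 11, 13, 17, 19, 23, 37, 41, 47, 53, 59, ∞}.
(a,b)_19: α=1, u≡17; β=2, v≡14 (mod 19); (17|19)=+1, (14|19)=-1; sign (−1)^0·+1^2·-1^1 = -1.
(a,b)_∞: sgn(1471379)=+, sgn(8602)=+, so +1.
(a,b)_11: α=0, u≡2; β=3, v≡5 (mod 11); (2|11)=-1, (5|11)=+1; sign (−1)^0·-1^3·+1^0 = -1.
(a,b)_37: α=1, u≡14; β=2, v≡35 (mod 37); (14|37)=-1, (35|37)=-1; sign (−1)^0·-1^2·-1^1 = -1.
(a,b)_17: α=0, u≡10; β=-3, v≡2 (mod 17); (10|17)=-1, (2|17)=+1; sign (−1)^0·-1^-3·+1^0 = -1.
(a,b)_7: α=-3, u≡2; β=4, v≡5 (mod 7); (2|7)=+1, (5|7)=-1; sign (−1)^0·+1^4·-1^-3 = -1.
(a,b)_13: α=1, u≡8; β=2, v≡3 (mod 13); (8|13)=-1, (3|13)=+1; sign (−1)^0·-1^2·+1^1 = +1.
(a,b)_2: α=-2, β=-7; u≡3, v≡5 (mod 8); ε(u)ε(v)=1·0, αω(v)=-2·1, βω(u)=-7·1; sum ≡ 1  ⇒  -1.
(a,b)_53: α=2, u≡42; β=0, v≡28 (mod 53); (42|53)=+1, (28|53)=+1; sign (−1)^0·+1^0·+1^2 = +1.
(a,b)_23: α=1, u≡7; β=1, v≡6 (mod 23); (7|23)=-1, (6|23)=+1; sign (−1)^1·-1^1·+1^1 = +1.
(a,b)_41: α=0, u≡17; β=2, v≡21 (mod 41); (17|41)=-1, (21|41)=+1; sign (−1)^0·-1^2·+1^0 = +1.
(a,b)_3: α=6, u≡2; β=8, v≡1 (mod 3); (2|3)=-1, (1|3)=+1; sign (−1)^0·-1^8·+1^6 = +1.
(a,b)_47: α=-2, u≡31; β=-2, v≡2 (mod 47); (31|47)=-1, (2|47)=+1; sign (−1)^0·-1^-2·+1^-2 = +1.
(a,b)_59: α=2, u≡52; β=2, v≡37 (mod 59); (52|59)=-1, (37|59)=-1; sign (−1)^0·-1^2·-1^2 = +1.
Ram(1471379, 8602) = {2, 7, 11, 17, 19, 37}; no ℚ_2-point on the conic.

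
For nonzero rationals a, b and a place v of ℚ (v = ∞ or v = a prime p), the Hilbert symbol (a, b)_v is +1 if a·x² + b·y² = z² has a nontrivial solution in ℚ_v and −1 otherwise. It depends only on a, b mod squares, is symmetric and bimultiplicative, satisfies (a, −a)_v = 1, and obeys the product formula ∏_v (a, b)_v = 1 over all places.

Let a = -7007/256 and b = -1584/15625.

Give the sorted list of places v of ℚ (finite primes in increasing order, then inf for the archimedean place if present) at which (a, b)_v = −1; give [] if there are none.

[13, inf]

(a, b) ≡ (-143, -11) mod (ℚ^×)²; places V = {2, 3, 5, 7, 11, 13, ∞}.
(a,b)_3: α=0, u≡1; β=2, v≡1 (mod 3); (1|3)=+1, (1|3)=+1; sign (−1)^0·+1^2·+1^0 = +1.
(a,b)_11: α=1, u≡4; β=1, v≡2 (mod 11); (4|11)=+1, (2|11)=-1; sign (−1)^1·+1^1·-1^1 = +1.
(a,b)_5: α=0, u≡3; β=-6, v≡1 (mod 5); (3|5)=-1, (1|5)=+1; sign (−1)^0·-1^-6·+1^0 = +1.
(a,b)_13: α=1, u≡8; β=0, v≡11 (mod 13); (8|13)=-1, (11|13)=-1; sign (−1)^0·-1^0·-1^1 = -1.
(a,b)_∞: sgn(-143)=−, sgn(-11)=−, so -1.
(a,b)_2: α=-8, β=4; u≡1, v≡5 (mod 8); ε(u)ε(v)=0·0, αω(v)=-8·1, βω(u)=4·0; sum ≡ 0  ⇒  +1.
(a,b)_7: α=2, u≡1; β=0, v≡5 (mod 7); (1|7)=+1, (5|7)=-1; sign (−1)^0·+1^0·-1^2 = +1.
Ram(-143, -11) = {13, ∞}; no ℚ_13-point on the conic.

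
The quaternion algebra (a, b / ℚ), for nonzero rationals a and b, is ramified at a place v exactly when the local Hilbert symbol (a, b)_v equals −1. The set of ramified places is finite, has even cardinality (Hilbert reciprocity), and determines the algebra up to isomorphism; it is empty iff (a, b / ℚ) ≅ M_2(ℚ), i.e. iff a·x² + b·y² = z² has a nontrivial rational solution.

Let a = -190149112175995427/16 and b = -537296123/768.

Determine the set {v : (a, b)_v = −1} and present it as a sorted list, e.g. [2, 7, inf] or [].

Mod squares: a ≡ -64883, b ≡ -194649. Check v ∈ {∞, 2, 3, 7, 13, 23, 31}.
v=2: v_2(a)=-4, v_2(b)=-8; units ≡ 5, 7 (mod 8); ε·ε+αω+βω = 0·1+-4·0+-8·1 ≡ 0  ⇒  (a,b)_2 = +1.
v=3: a=3^0·(≡1), b=3^-1·(≡1) mod 3; (1|3)=+1, (1|3)=+1; (−1)^{0·-1·1}·(+1)^-1·(+1)^0 = +1.
v=23: a=23^3·(≡16), b=23^1·(≡6) mod 23; (16|23)=+1, (6|23)=+1; (−1)^{3·1·11}·(+1)^1·(+1)^3 = -1.
v=31: a=31^3·(≡11), b=31^1·(≡18) mod 31; (11|31)=-1, (18|31)=+1; (−1)^{3·1·15}·(-1)^1·(+1)^3 = +1.
v=∞: -64883 < 0 and -194649 < 0  ⇒  (a,b)_∞ = -1.
v=13: a=13^1·(≡4), b=13^3·(≡10) mod 13; (4|13)=+1, (10|13)=+1; (−1)^{1·3·6}·(+1)^3·(+1)^1 = +1.
v=7: a=7^9·(≡3), b=7^3·(≡4) mod 7; (3|7)=-1, (4|7)=+1; (−1)^{9·3·3}·(-1)^3·(+1)^9 = +1.
Ram(-64883, -194649) = {23, ∞}; no ℚ_23-point on the conic.

[23, inf]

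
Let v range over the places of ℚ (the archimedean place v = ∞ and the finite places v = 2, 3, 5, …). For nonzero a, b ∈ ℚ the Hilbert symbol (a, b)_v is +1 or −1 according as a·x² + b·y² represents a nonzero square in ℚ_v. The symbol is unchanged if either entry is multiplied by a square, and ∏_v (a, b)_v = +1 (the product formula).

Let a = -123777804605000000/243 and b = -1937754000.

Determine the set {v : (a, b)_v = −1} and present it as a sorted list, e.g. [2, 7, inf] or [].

[13, inf]

Mod squares: a ≡ -15, b ≡ -65. Check v ∈ {∞, 2, 3, 5, 7, 13, 19}.
v=∞: -15 < 0 and -65 < 0  ⇒  (a,b)_∞ = -1.
v=19: a=19^2·(≡5), b=19^0·(≡7) mod 19; (5|19)=+1, (7|19)=+1; (−1)^{2·0·9}·(+1)^0·(+1)^2 = +1.
v=13: a=13^4·(≡2), b=13^3·(≡11) mod 13; (2|13)=-1, (11|13)=-1; (−1)^{4·3·6}·(-1)^3·(-1)^4 = -1.
v=7: a=7^4·(≡3), b=7^2·(≡3) mod 7; (3|7)=-1, (3|7)=-1; (−1)^{4·2·3}·(-1)^2·(-1)^4 = +1.
v=3: a=3^-5·(≡1), b=3^2·(≡1) mod 3; (1|3)=+1, (1|3)=+1; (−1)^{-5·2·1}·(+1)^2·(+1)^-5 = +1.
v=5: a=5^7·(≡2), b=5^3·(≡3) mod 5; (2|5)=-1, (3|5)=-1; (−1)^{7·3·2}·(-1)^3·(-1)^7 = +1.
v=2: v_2(a)=6, v_2(b)=4; units ≡ 1, 7 (mod 8); ε·ε+αω+βω = 0·1+6·0+4·0 ≡ 0  ⇒  (a,b)_2 = +1.
|Ram(-15, -65)| = 2, even; anisotropic at {13, ∞}.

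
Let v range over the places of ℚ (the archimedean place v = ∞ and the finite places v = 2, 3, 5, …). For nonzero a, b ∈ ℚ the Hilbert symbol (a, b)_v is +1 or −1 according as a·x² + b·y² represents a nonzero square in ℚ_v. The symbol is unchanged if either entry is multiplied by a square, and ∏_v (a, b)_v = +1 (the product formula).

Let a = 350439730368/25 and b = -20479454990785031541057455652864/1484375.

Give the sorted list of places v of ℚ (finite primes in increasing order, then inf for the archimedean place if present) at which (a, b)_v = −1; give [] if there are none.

[5, 7, 19, 23]

Mod squares: a ≡ 483, b ≡ -4370. Check v ∈ {∞, 2, 3, 5, 7, 13, 17, 19, 23, 37}.
v=∞: 483 > 0 and -4370 < 0  ⇒  (a,b)_∞ = +1.
v=17: a=17^0·(≡5), b=17^2·(≡16) mod 17; (5|17)=-1, (16|17)=+1; (−1)^{0·2·8}·(-1)^2·(+1)^0 = +1.
v=2: v_2(a)=6, v_2(b)=21; units ≡ 3, 7 (mod 8); ε·ε+αω+βω = 1·1+6·0+21·1 ≡ 0  ⇒  (a,b)_2 = +1.
v=13: a=13^2·(≡2), b=13^4·(≡5) mod 13; (2|13)=-1, (5|13)=-1; (−1)^{2·4·6}·(-1)^4·(-1)^2 = +1.
v=3: a=3^1·(≡2), b=3^2·(≡1) mod 3; (2|3)=-1, (1|3)=+1; (−1)^{1·2·1}·(-1)^2·(+1)^1 = +1.
v=23: a=23^1·(≡14), b=23^3·(≡15) mod 23; (14|23)=-1, (15|23)=-1; (−1)^{1·3·11}·(-1)^3·(-1)^1 = -1.
v=19: a=19^0·(≡10), b=19^-1·(≡4) mod 19; (10|19)=-1, (4|19)=+1; (−1)^{0·-1·9}·(-1)^-1·(+1)^0 = -1.
v=5: a=5^-2·(≡3), b=5^-7·(≡4) mod 5; (3|5)=-1, (4|5)=+1; (−1)^{-2·-7·2}·(-1)^-7·(+1)^-2 = -1.
v=37: a=37^2·(≡13), b=37^4·(≡4) mod 37; (13|37)=-1, (4|37)=+1; (−1)^{2·4·18}·(-1)^4·(+1)^2 = +1.
v=7: a=7^3·(≡6), b=7^8·(≡5) mod 7; (6|7)=-1, (5|7)=-1; (−1)^{3·8·3}·(-1)^8·(-1)^3 = -1.
(483, -4370 / ℚ) ramifies at {5, 7, 19, 23}: a division algebra.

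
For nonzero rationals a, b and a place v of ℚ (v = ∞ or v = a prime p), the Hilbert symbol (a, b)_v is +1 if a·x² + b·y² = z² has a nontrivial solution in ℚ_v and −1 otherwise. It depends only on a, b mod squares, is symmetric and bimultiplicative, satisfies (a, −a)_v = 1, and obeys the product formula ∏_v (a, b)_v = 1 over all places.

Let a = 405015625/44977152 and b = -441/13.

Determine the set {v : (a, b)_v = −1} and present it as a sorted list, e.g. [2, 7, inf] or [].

(a, b) ≡ (3, -13) mod (ℚ^×)²; places V = {2, 3, 5, 7, 11, 13, 23, ∞}.
(a,b)_3: α=-1, u≡1; β=2, v≡2 (mod 3); (1|3)=+1, (2|3)=-1; sign (−1)^0·+1^2·-1^-1 = -1.
(a,b)_13: α=0, u≡12; β=-1, v≡1 (mod 13); (12|13)=+1, (1|13)=+1; sign (−1)^0·+1^-1·+1^0 = +1.
(a,b)_23: α=2, u≡3; β=0, v≡5 (mod 23); (3|23)=+1, (5|23)=-1; sign (−1)^0·+1^0·-1^2 = +1.
(a,b)_11: α=-4, u≡1; β=0, v≡5 (mod 11); (1|11)=+1, (5|11)=+1; sign (−1)^0·+1^0·+1^-4 = +1.
(a,b)_∞: sgn(3)=+, sgn(-13)=−, so +1.
(a,b)_5: α=6, u≡3; β=0, v≡3 (mod 5); (3|5)=-1, (3|5)=-1; sign (−1)^0·-1^0·-1^6 = +1.
(a,b)_2: α=-10, β=0; u≡3, v≡3 (mod 8); ε(u)ε(v)=1·1, αω(v)=-10·1, βω(u)=0·1; sum ≡ 1  ⇒  -1.
(a,b)_7: α=2, u≡6; β=2, v≡2 (mod 7); (6|7)=-1, (2|7)=+1; sign (−1)^0·-1^2·+1^2 = +1.
(3, -13 / ℚ) ramifies at {2, 3}: a division algebra.

[2, 3]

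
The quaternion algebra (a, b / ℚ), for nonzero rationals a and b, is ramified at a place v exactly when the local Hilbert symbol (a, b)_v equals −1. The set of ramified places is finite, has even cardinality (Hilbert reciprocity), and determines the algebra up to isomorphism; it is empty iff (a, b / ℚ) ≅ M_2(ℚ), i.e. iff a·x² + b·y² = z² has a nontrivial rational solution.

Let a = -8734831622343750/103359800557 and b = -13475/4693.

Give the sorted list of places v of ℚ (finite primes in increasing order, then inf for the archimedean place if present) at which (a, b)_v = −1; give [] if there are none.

[5, 13, 17, inf]

(a, b) ≡ (-510510, -143) mod (ℚ^×)²; places V = {2, 3, 5, 7, 11, 13, 17, 19, ∞}.
(a,b)_5: α=7, u≡2; β=2, v≡2 (mod 5); (2|5)=-1, (2|5)=-1; sign (−1)^0·-1^2·-1^7 = -1.
(a,b)_11: α=3, u≡6; β=1, v≡1 (mod 11); (6|11)=-1, (1|11)=+1; sign (−1)^1·-1^1·+1^3 = +1.
(a,b)_7: α=7, u≡6; β=2, v≡4 (mod 7); (6|7)=-1, (4|7)=+1; sign (−1)^0·-1^2·+1^7 = +1.
(a,b)_17: α=1, u≡4; β=0, v≡6 (mod 17); (4|17)=+1, (6|17)=-1; sign (−1)^0·+1^0·-1^1 = -1.
(a,b)_∞: sgn(-510510)=−, sgn(-143)=−, so -1.
(a,b)_2: α=1, β=0; u≡1, v≡1 (mod 8); ε(u)ε(v)=0·0, αω(v)=1·0, βω(u)=0·0; sum ≡ 0  ⇒  +1.
(a,b)_13: α=-3, u≡1; β=-1, v≡11 (mod 13); (1|13)=+1, (11|13)=-1; sign (−1)^0·+1^-1·-1^-3 = -1.
(a,b)_19: α=-6, u≡17; β=-2, v≡7 (mod 19); (17|19)=+1, (7|19)=+1; sign (−1)^0·+1^-2·+1^-6 = +1.
(a,b)_3: α=1, u≡2; β=0, v≡1 (mod 3); (2|3)=-1, (1|3)=+1; sign (−1)^0·-1^0·+1^1 = +1.
Ram(-510510, -143) = {5, 13, 17, ∞}; no ℚ_5-point on the conic.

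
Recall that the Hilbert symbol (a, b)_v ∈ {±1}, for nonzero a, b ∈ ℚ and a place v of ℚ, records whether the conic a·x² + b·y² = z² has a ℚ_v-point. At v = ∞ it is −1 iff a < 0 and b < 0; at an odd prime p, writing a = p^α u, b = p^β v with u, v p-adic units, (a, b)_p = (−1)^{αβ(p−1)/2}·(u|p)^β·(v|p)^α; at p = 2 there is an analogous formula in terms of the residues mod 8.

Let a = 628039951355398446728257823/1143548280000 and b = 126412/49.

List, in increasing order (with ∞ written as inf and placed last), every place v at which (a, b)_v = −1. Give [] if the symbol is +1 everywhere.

(a, b) ≡ (1221, 187) mod (ℚ^×)²; places V = {2, 3, 5, 7, 11, 13, 17, 19, 23, 37, ∞}.
(a,b)_19: α=2, u≡9; β=0, v≡16 (mod 19); (9|19)=+1, (16|19)=+1; sign (−1)^0·+1^0·+1^2 = +1.
(a,b)_7: α=-6, u≡3; β=-2, v≡6 (mod 7); (3|7)=-1, (6|7)=-1; sign (−1)^0·-1^-2·-1^-6 = +1.
(a,b)_23: α=2, u≡6; β=0, v≡9 (mod 23); (6|23)=+1, (9|23)=+1; sign (−1)^0·+1^0·+1^2 = +1.
(a,b)_37: α=3, u≡7; β=0, v≡14 (mod 37); (7|37)=+1, (14|37)=-1; sign (−1)^0·+1^0·-1^3 = -1.
(a,b)_11: α=5, u≡1; β=1, v≡6 (mod 11); (1|11)=+1, (6|11)=-1; sign (−1)^1·+1^1·-1^5 = +1.
(a,b)_17: α=4, u≡14; β=1, v≡5 (mod 17); (14|17)=-1, (5|17)=-1; sign (−1)^0·-1^1·-1^4 = -1.
(a,b)_5: α=-4, u≡1; β=0, v≡3 (mod 5); (1|5)=+1, (3|5)=-1; sign (−1)^0·+1^0·-1^-4 = +1.
(a,b)_2: α=-6, β=2; u≡5, v≡3 (mod 8); ε(u)ε(v)=0·1, αω(v)=-6·1, βω(u)=2·1; sum ≡ 0  ⇒  +1.
(a,b)_3: α=-5, u≡2; β=0, v≡1 (mod 3); (2|3)=-1, (1|3)=+1; sign (−1)^0·-1^0·+1^-5 = +1.
(a,b)_∞: sgn(1221)=+, sgn(187)=+, so +1.
(a,b)_13: α=6, u≡4; β=2, v≡2 (mod 13); (4|13)=+1, (2|13)=-1; sign (−1)^0·+1^2·-1^6 = +1.
Ram(1221, 187) = {17, 37}; no ℚ_17-point on the conic.

[17, 37]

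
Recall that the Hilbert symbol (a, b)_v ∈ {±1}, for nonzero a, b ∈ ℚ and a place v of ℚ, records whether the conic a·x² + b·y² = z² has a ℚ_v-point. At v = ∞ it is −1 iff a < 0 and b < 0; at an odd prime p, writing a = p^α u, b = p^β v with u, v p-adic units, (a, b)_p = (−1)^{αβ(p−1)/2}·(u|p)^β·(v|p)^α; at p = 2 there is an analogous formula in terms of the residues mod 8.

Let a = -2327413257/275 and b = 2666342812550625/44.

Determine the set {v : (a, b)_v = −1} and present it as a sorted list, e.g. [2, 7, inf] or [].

(a, b) ≡ (-316068467, 1551891) mod (ℚ^×)²; places V = {2, 3, 5, 11, 13, 31, 37, 41, 47, ∞}.
(a,b)_13: α=1, u≡6; β=2, v≡10 (mod 13); (6|13)=-1, (10|13)=+1; sign (−1)^0·-1^2·+1^1 = +1.
(a,b)_11: α=-1, u≡6; β=-1, v≡8 (mod 11); (6|11)=-1, (8|11)=-1; sign (−1)^1·-1^-1·-1^-1 = -1.
(a,b)_2: α=0, β=-2; u≡5, v≡3 (mod 8); ε(u)ε(v)=0·1, αω(v)=0·1, βω(u)=-2·1; sum ≡ 0  ⇒  +1.
(a,b)_47: α=1, u≡33; β=2, v≡23 (mod 47); (33|47)=-1, (23|47)=-1; sign (−1)^0·-1^2·-1^1 = -1.
(a,b)_31: α=1, u≡8; β=1, v≡23 (mod 31); (8|31)=+1, (23|31)=-1; sign (−1)^1·+1^1·-1^1 = +1.
(a,b)_5: α=-2, u≡3; β=4, v≡4 (mod 5); (3|5)=-1, (4|5)=+1; sign (−1)^0·-1^4·+1^-2 = +1.
(a,b)_∞: sgn(-316068467)=−, sgn(1551891)=+, so +1.
(a,b)_41: α=1, u≡27; β=1, v≡37 (mod 41); (27|41)=-1, (37|41)=+1; sign (−1)^0·-1^1·+1^1 = -1.
(a,b)_37: α=1, u≡33; β=1, v≡35 (mod 37); (33|37)=+1, (35|37)=-1; sign (−1)^0·+1^1·-1^1 = -1.
(a,b)_3: α=4, u≡1; β=5, v≡1 (mod 3); (1|3)=+1, (1|3)=+1; sign (−1)^0·+1^5·+1^4 = +1.
(-316068467, 1551891 / ℚ) ramifies at {11, 37, 41, 47}: a division algebra.

[11, 37, 41, 47]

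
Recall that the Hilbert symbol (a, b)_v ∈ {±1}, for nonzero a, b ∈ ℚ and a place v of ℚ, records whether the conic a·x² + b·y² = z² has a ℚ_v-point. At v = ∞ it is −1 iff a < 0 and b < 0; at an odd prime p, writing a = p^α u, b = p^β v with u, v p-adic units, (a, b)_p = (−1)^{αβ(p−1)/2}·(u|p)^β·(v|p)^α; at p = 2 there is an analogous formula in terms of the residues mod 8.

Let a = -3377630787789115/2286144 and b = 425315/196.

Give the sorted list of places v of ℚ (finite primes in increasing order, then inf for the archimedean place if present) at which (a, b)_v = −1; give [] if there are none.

Mod squares: a ≡ -1267435, b ≡ 3515. Check v ∈ {∞, 2, 3, 5, 7, 11, 13, 17, 19, 31, 37}.
v=13: a=13^3·(≡8), b=13^0·(≡7) mod 13; (8|13)=-1, (7|13)=-1; (−1)^{3·0·6}·(-1)^0·(-1)^3 = -1.
v=37: a=37^1·(≡12), b=37^1·(≡9) mod 37; (12|37)=+1, (9|37)=+1; (−1)^{1·1·18}·(+1)^1·(+1)^1 = +1.
v=19: a=19^4·(≡4), b=19^1·(≡10) mod 19; (4|19)=+1, (10|19)=-1; (−1)^{4·1·9}·(+1)^1·(-1)^4 = +1.
v=17: a=17^1·(≡14), b=17^0·(≡1) mod 17; (14|17)=-1, (1|17)=+1; (−1)^{1·0·8}·(-1)^0·(+1)^1 = +1.
v=11: a=11^2·(≡8), b=11^2·(≡8) mod 11; (8|11)=-1, (8|11)=-1; (−1)^{2·2·5}·(-1)^2·(-1)^2 = +1.
v=2: v_2(a)=-6, v_2(b)=-2; units ≡ 5, 3 (mod 8); ε·ε+αω+βω = 0·1+-6·1+-2·1 ≡ 0  ⇒  (a,b)_2 = +1.
v=3: a=3^-6·(≡2), b=3^0·(≡2) mod 3; (2|3)=-1, (2|3)=-1; (−1)^{-6·0·1}·(-1)^0·(-1)^-6 = +1.
v=31: a=31^1·(≡28), b=31^0·(≡15) mod 31; (28|31)=+1, (15|31)=-1; (−1)^{1·0·15}·(+1)^0·(-1)^1 = -1.
v=∞: -1267435 < 0 and 3515 > 0  ⇒  (a,b)_∞ = +1.
v=7: a=7^-2·(≡3), b=7^-2·(≡4) mod 7; (3|7)=-1, (4|7)=+1; (−1)^{-2·-2·3}·(-1)^-2·(+1)^-2 = +1.
v=5: a=5^1·(≡3), b=5^1·(≡3) mod 5; (3|5)=-1, (3|5)=-1; (−1)^{1·1·2}·(-1)^1·(-1)^1 = +1.
(-1267435, 3515 / ℚ) ramifies at {13, 31}: a division algebra.

[13, 31]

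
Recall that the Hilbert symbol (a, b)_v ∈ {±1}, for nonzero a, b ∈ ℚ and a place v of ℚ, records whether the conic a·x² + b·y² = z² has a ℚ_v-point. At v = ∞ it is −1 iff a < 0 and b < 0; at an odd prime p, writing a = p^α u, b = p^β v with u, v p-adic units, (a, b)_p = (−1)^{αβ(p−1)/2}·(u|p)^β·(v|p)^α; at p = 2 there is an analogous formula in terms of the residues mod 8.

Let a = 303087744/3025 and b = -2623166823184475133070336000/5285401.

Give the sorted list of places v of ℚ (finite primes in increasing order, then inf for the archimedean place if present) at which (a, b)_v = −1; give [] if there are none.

[31, 37]

Mod squares: a ≡ 58466, b ≡ -348910. Check v ∈ {∞, 2, 3, 5, 11, 13, 19, 23, 31, 37, 41}.
v=31: a=31^1·(≡17), b=31^4·(≡3) mod 31; (17|31)=-1, (3|31)=-1; (−1)^{1·4·15}·(-1)^4·(-1)^1 = -1.
v=23: a=23^1·(≡9), b=23^5·(≡15) mod 23; (9|23)=+1, (15|23)=-1; (−1)^{1·5·11}·(+1)^5·(-1)^1 = +1.
v=5: a=5^-2·(≡4), b=5^3·(≡2) mod 5; (4|5)=+1, (2|5)=-1; (−1)^{-2·3·2}·(+1)^3·(-1)^-2 = +1.
v=19: a=19^0·(≡12), b=19^-2·(≡7) mod 19; (12|19)=-1, (7|19)=+1; (−1)^{0·-2·9}·(-1)^-2·(+1)^0 = +1.
v=∞: 58466 > 0 and -348910 < 0  ⇒  (a,b)_∞ = +1.
v=2: v_2(a)=7, v_2(b)=13; units ≡ 1, 1 (mod 8); ε·ε+αω+βω = 0·0+7·0+13·0 ≡ 0  ⇒  (a,b)_2 = +1.
v=41: a=41^1·(≡18), b=41^3·(≡40) mod 41; (18|41)=+1, (40|41)=+1; (−1)^{1·3·20}·(+1)^3·(+1)^1 = +1.
v=37: a=37^0·(≡22), b=37^1·(≡15) mod 37; (22|37)=-1, (15|37)=-1; (−1)^{0·1·18}·(-1)^1·(-1)^0 = -1.
v=11: a=11^-2·(≡1), b=11^-4·(≡2) mod 11; (1|11)=+1, (2|11)=-1; (−1)^{-2·-4·5}·(+1)^-4·(-1)^-2 = +1.
v=3: a=3^4·(≡2), b=3^0·(≡2) mod 3; (2|3)=-1, (2|3)=-1; (−1)^{4·0·1}·(-1)^0·(-1)^4 = +1.
v=13: a=13^0·(≡7), b=13^2·(≡9) mod 13; (7|13)=-1, (9|13)=+1; (−1)^{0·2·6}·(-1)^2·(+1)^0 = +1.
(58466, -348910 / ℚ) ramifies at {31, 37}: a division algebra.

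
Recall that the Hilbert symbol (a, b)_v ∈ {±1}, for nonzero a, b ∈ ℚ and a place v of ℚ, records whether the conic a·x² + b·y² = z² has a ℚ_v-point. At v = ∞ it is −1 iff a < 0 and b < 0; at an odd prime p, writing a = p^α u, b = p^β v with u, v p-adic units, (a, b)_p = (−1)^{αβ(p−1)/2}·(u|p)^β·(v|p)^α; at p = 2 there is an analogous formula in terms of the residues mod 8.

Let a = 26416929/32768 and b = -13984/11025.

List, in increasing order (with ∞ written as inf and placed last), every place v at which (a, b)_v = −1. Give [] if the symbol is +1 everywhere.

Mod squares: a ≡ 1122, b ≡ -874. Check v ∈ {∞, 2, 3, 5, 7, 11, 17, 19, 23, 31}.
v=5: a=5^0·(≡3), b=5^-2·(≡1) mod 5; (3|5)=-1, (1|5)=+1; (−1)^{0·-2·2}·(-1)^-2·(+1)^0 = +1.
v=31: a=31^2·(≡23), b=31^0·(≡20) mod 31; (23|31)=-1, (20|31)=+1; (−1)^{2·0·15}·(-1)^0·(+1)^2 = +1.
v=∞: 1122 > 0 and -874 < 0  ⇒  (a,b)_∞ = +1.
v=17: a=17^1·(≡2), b=17^0·(≡14) mod 17; (2|17)=+1, (14|17)=-1; (−1)^{1·0·8}·(+1)^0·(-1)^1 = -1.
v=7: a=7^2·(≡2), b=7^-2·(≡2) mod 7; (2|7)=+1, (2|7)=+1; (−1)^{2·-2·3}·(+1)^-2·(+1)^2 = +1.
v=3: a=3^1·(≡2), b=3^-2·(≡2) mod 3; (2|3)=-1, (2|3)=-1; (−1)^{1·-2·1}·(-1)^-2·(-1)^1 = -1.
v=19: a=19^0·(≡9), b=19^1·(≡1) mod 19; (9|19)=+1, (1|19)=+1; (−1)^{0·1·9}·(+1)^1·(+1)^0 = +1.
v=23: a=23^0·(≡16), b=23^1·(≡16) mod 23; (16|23)=+1, (16|23)=+1; (−1)^{0·1·11}·(+1)^1·(+1)^0 = +1.
v=2: v_2(a)=-15, v_2(b)=5; units ≡ 1, 3 (mod 8); ε·ε+αω+βω = 0·1+-15·1+5·0 ≡ 1  ⇒  (a,b)_2 = -1.
v=11: a=11^1·(≡3), b=11^0·(≡10) mod 11; (3|11)=+1, (10|11)=-1; (−1)^{1·0·5}·(+1)^0·(-1)^1 = -1.
Ram(1122, -874) = {2, 3, 11, 17}; no ℚ_2-point on the conic.

[2, 3, 11, 17]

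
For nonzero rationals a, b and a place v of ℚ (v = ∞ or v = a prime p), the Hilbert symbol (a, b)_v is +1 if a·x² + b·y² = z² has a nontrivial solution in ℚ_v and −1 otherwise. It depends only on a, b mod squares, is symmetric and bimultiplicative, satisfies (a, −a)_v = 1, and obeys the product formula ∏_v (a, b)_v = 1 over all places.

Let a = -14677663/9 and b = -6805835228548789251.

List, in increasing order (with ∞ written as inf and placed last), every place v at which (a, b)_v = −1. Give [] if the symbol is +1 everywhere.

[3, inf]

Mod squares: a ≡ -121303, b ≡ -481299. Check v ∈ {∞, 2, 3, 7, 11, 13, 31, 41, 43}.
v=7: a=7^1·(≡3), b=7^3·(≡2) mod 7; (3|7)=-1, (2|7)=+1; (−1)^{1·3·3}·(-1)^3·(+1)^1 = +1.
v=2: v_2(a)=0, v_2(b)=0; units ≡ 1, 5 (mod 8); ε·ε+αω+βω = 0·0+0·1+0·0 ≡ 0  ⇒  (a,b)_2 = +1.
v=13: a=13^1·(≡10), b=13^3·(≡4) mod 13; (10|13)=+1, (4|13)=+1; (−1)^{1·3·6}·(+1)^3·(+1)^1 = +1.
v=41: a=41^0·(≡1), b=41^1·(≡38) mod 41; (1|41)=+1, (38|41)=-1; (−1)^{0·1·20}·(+1)^1·(-1)^0 = +1.
v=3: a=3^-2·(≡2), b=3^1·(≡1) mod 3; (2|3)=-1, (1|3)=+1; (−1)^{-2·1·1}·(-1)^1·(+1)^-2 = -1.
v=31: a=31^1·(≡23), b=31^4·(≡2) mod 31; (23|31)=-1, (2|31)=+1; (−1)^{1·4·15}·(-1)^4·(+1)^1 = +1.
v=43: a=43^1·(≡4), b=43^3·(≡18) mod 43; (4|43)=+1, (18|43)=-1; (−1)^{1·3·21}·(+1)^3·(-1)^1 = +1.
v=11: a=11^2·(≡3), b=11^0·(≡6) mod 11; (3|11)=+1, (6|11)=-1; (−1)^{2·0·5}·(+1)^0·(-1)^2 = +1.
v=∞: -121303 < 0 and -481299 < 0  ⇒  (a,b)_∞ = -1.
(-121303, -481299 / ℚ) ramifies at {3, ∞}: a division algebra.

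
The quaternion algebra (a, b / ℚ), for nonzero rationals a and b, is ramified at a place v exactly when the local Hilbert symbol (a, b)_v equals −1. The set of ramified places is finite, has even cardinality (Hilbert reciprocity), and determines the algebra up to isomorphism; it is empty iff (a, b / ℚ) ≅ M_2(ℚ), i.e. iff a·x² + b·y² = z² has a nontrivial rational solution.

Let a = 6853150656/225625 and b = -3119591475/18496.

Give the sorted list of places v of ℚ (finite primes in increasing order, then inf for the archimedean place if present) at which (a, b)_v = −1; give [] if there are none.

Mod squares: a ≡ 11897831, b ≡ -19019. Check v ∈ {∞, 2, 3, 5, 7, 11, 13, 17, 19, 23, 31, 37, 41}.
v=17: a=17^0·(≡3), b=17^-2·(≡8) mod 17; (3|17)=-1, (8|17)=+1; (−1)^{0·-2·8}·(-1)^-2·(+1)^0 = +1.
v=31: a=31^1·(≡23), b=31^0·(≡3) mod 31; (23|31)=-1, (3|31)=-1; (−1)^{1·0·15}·(-1)^0·(-1)^1 = -1.
v=∞: 11897831 > 0 and -19019 < 0  ⇒  (a,b)_∞ = +1.
v=13: a=13^0·(≡4), b=13^1·(≡5) mod 13; (4|13)=+1, (5|13)=-1; (−1)^{0·1·6}·(+1)^1·(-1)^0 = +1.
v=41: a=41^1·(≡34), b=41^0·(≡25) mod 41; (34|41)=-1, (25|41)=+1; (−1)^{1·0·20}·(-1)^0·(+1)^1 = +1.
v=2: v_2(a)=6, v_2(b)=-6; units ≡ 7, 5 (mod 8); ε·ε+αω+βω = 1·0+6·1+-6·0 ≡ 0  ⇒  (a,b)_2 = +1.
v=3: a=3^2·(≡2), b=3^8·(≡1) mod 3; (2|3)=-1, (1|3)=+1; (−1)^{2·8·1}·(-1)^8·(+1)^2 = +1.
v=23: a=23^1·(≡13), b=23^0·(≡6) mod 23; (13|23)=+1, (6|23)=+1; (−1)^{1·0·11}·(+1)^0·(+1)^1 = +1.
v=19: a=19^-2·(≡2), b=19^1·(≡5) mod 19; (2|19)=-1, (5|19)=+1; (−1)^{-2·1·9}·(-1)^1·(+1)^-2 = -1.
v=5: a=5^-4·(≡1), b=5^2·(≡1) mod 5; (1|5)=+1, (1|5)=+1; (−1)^{-4·2·2}·(+1)^2·(+1)^-4 = +1.
v=11: a=11^1·(≡2), b=11^1·(≡5) mod 11; (2|11)=-1, (5|11)=+1; (−1)^{1·1·5}·(-1)^1·(+1)^1 = +1.
v=37: a=37^1·(≡10), b=37^0·(≡1) mod 37; (10|37)=+1, (1|37)=+1; (−1)^{1·0·18}·(+1)^0·(+1)^1 = +1.
v=7: a=7^0·(≡2), b=7^1·(≡3) mod 7; (2|7)=+1, (3|7)=-1; (−1)^{0·1·3}·(+1)^1·(-1)^0 = +1.
(11897831, -19019 / ℚ) ramifies at {19, 31}: a division algebra.

[19, 31]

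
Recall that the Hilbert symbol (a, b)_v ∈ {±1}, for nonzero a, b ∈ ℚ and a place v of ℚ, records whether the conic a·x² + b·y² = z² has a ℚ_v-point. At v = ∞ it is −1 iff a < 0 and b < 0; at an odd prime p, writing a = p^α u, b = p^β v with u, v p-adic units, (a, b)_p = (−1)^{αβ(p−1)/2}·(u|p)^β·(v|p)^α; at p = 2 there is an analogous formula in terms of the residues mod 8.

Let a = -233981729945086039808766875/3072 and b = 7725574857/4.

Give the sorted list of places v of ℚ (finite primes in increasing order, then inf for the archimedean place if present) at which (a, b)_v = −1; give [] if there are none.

[3, 29]

(a, b) ≡ (-418209, 187473) mod (ℚ^×)²; places V = {2, 3, 5, 7, 11, 13, 19, 23, 29, ∞}.
(a,b)_3: α=-1, u≡1; β=1, v≡1 (mod 3); (1|3)=+1, (1|3)=+1; sign (−1)^1·+1^1·+1^-1 = -1.
(a,b)_29: α=5, u≡15; β=2, v≡27 (mod 29); (15|29)=-1, (27|29)=-1; sign (−1)^0·-1^2·-1^5 = -1.
(a,b)_11: α=1, u≡2; β=1, v≡3 (mod 11); (2|11)=-1, (3|11)=+1; sign (−1)^1·-1^1·+1^1 = +1.
(a,b)_13: α=2, u≡10; β=1, v≡12 (mod 13); (10|13)=+1, (12|13)=+1; sign (−1)^0·+1^1·+1^2 = +1.
(a,b)_∞: sgn(-418209)=−, sgn(187473)=+, so +1.
(a,b)_2: α=-10, β=-2; u≡7, v≡1 (mod 8); ε(u)ε(v)=1·0, αω(v)=-10·0, βω(u)=-2·0; sum ≡ 0  ⇒  +1.
(a,b)_19: α=3, u≡2; β=1, v≡16 (mod 19); (2|19)=-1, (16|19)=+1; sign (−1)^1·-1^1·+1^3 = +1.
(a,b)_23: α=3, u≡5; β=1, v≡13 (mod 23); (5|23)=-1, (13|23)=+1; sign (−1)^1·-1^1·+1^3 = +1.
(a,b)_7: α=6, u≡6; β=2, v≡5 (mod 7); (6|7)=-1, (5|7)=-1; sign (−1)^0·-1^2·-1^6 = +1.
(a,b)_5: α=4, u≡4; β=0, v≡3 (mod 5); (4|5)=+1, (3|5)=-1; sign (−1)^0·+1^0·-1^4 = +1.
(-418209, 187473 / ℚ) ramifies at {3, 29}: a division algebra.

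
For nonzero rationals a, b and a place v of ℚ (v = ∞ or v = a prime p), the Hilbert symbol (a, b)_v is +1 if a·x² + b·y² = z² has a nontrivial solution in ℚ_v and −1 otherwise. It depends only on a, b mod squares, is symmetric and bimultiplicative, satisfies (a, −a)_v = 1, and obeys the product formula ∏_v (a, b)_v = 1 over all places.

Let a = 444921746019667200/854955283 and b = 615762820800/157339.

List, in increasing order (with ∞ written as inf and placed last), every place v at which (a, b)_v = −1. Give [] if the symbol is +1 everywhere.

[19, 43]

(a, b) ≡ (1591, 2811297) mod (ℚ^×)²; places V = {2, 3, 5, 7, 13, 17, 19, 31, 37, 43, ∞}.
(a,b)_2: α=8, β=6; u≡7, v≡1 (mod 8); ε(u)ε(v)=1·0, αω(v)=8·0, βω(u)=6·0; sum ≡ 0  ⇒  +1.
(a,b)_19: α=0, u≡8; β=-1, v≡14 (mod 19); (8|19)=-1, (14|19)=-1; sign (−1)^0·-1^-1·-1^0 = -1.
(a,b)_37: α=1, u≡15; β=1, v≡5 (mod 37); (15|37)=-1, (5|37)=-1; sign (−1)^0·-1^1·-1^1 = +1.
(a,b)_17: α=6, u≡5; β=2, v≡3 (mod 17); (5|17)=-1, (3|17)=-1; sign (−1)^0·-1^2·-1^6 = +1.
(a,b)_5: α=2, u≡1; β=2, v≡3 (mod 5); (1|5)=+1, (3|5)=-1; sign (−1)^0·+1^2·-1^2 = +1.
(a,b)_3: α=4, u≡1; β=3, v≡1 (mod 3); (1|3)=+1, (1|3)=+1; sign (−1)^0·+1^3·+1^4 = +1.
(a,b)_31: α=2, u≡19; β=1, v≡24 (mod 31); (19|31)=+1, (24|31)=-1; sign (−1)^0·+1^1·-1^2 = +1.
(a,b)_7: α=-6, u≡4; β=-2, v≡3 (mod 7); (4|7)=+1, (3|7)=-1; sign (−1)^0·+1^-2·-1^-6 = +1.
(a,b)_13: α=-2, u≡7; β=-2, v≡11 (mod 13); (7|13)=-1, (11|13)=-1; sign (−1)^0·-1^-2·-1^-2 = +1.
(a,b)_∞: sgn(1591)=+, sgn(2811297)=+, so +1.
(a,b)_43: α=-1, u≡28; β=1, v≡30 (mod 43); (28|43)=-1, (30|43)=-1; sign (−1)^1·-1^1·-1^-1 = -1.
|Ram(1591, 2811297)| = 2, even; anisotropic at {19, 43}.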